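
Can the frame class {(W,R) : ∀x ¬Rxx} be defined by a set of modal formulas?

No

If a class were modally definable it would be closed under surjective bounded morphisms (Goldblatt–Thomason).
The 4-cycle (worlds 0,1,2,3 with 0→1→2→3→0) is irreflexive, and the map sending every world to a single reflexive point • is a surjective bounded morphism (forth: every edge maps to (•,•); back: every world has a successor). So any modal formula valid on the 4-cycle is also valid on the reflexive point, which is not irreflexive.
So no modal formula (or set of formulas) defines exactly the irreflexive frames.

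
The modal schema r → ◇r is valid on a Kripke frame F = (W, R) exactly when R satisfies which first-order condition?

reflexivity: ∀x Rxx

Replacing r by ¬r and contraposing gives the equivalent schema □r → r.
Suppose □r→r is valid. At any x set V(r)={w : Rxw}. Then □r holds at x, so r holds at x, i.e. Rxx.
Conversely, on a frame with reflexivity the schema holds at every world under every valuation.
Frame condition: ∀x Rxx.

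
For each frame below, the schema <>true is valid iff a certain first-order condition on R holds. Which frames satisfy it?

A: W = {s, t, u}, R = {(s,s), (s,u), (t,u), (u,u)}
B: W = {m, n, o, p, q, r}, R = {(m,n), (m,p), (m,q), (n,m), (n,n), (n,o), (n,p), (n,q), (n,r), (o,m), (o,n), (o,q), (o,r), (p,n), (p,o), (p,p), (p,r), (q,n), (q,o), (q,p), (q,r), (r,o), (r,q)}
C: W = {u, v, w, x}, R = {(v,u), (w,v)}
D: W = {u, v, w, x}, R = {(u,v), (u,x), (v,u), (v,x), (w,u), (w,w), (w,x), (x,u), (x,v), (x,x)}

A, B, D

The schema corresponds to seriality: forall x exists y Rxy.
A: satisfies the condition.
B: satisfies the condition.
C: fails — world u has no successor.
D: satisfies the condition.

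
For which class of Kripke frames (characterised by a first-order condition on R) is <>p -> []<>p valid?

Suppose ◇p→□◇p is valid. Take Rxy, Rxz and set V(p)={y}. Then ◇p at x, so □◇p at x, so ◇p at z, so some w with Rzw has p; w=y, i.e. Rzy. By symmetry of the argument, Ryz.

The Euclidean property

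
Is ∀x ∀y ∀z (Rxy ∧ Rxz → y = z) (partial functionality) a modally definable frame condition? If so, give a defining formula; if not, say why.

Yes, by ◇p → □p

This is a Sahlqvist condition; the CD axiom ◇p → □p defines it.
Suppose ◇p→□p is valid. Take Rxy, Rxz and set V(p)={y}. Then ◇p at x, so □p at x, so p at z, i.e. z=y.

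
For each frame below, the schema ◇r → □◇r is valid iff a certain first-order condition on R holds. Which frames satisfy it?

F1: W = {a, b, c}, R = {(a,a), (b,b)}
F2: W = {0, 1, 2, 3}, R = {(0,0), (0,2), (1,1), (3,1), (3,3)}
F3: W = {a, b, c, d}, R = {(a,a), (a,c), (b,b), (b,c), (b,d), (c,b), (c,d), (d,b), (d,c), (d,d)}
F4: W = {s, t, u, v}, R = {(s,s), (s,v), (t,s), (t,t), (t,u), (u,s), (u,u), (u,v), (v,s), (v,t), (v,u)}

F1

This is the axiom for the Euclidean property; its first-order frame correspondent is ∀x ∀y ∀z (Rxy ∧ Rxz → Ryz).
F1: holds.
F2: fails — R02 and R00 but not R20.
F3: fails — Rac and Raa but not Rca.
F4: fails — Rsv and Rsv but not Rvv.
Valid on: F1.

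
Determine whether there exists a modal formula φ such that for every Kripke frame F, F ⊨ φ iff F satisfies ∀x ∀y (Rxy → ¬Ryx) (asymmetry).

Modal frame validity is preserved under surjective bounded morphisms.
The 3-cycle (worlds s,t,u with s→t→u→s) is asymmetric. Mapping every world to a single reflexive point • is a surjective bounded morphism, and the reflexive point is not asymmetric (R•• but asymmetry requires ¬R••).
Hence asymmetry is not modally definable.

No — not modally definable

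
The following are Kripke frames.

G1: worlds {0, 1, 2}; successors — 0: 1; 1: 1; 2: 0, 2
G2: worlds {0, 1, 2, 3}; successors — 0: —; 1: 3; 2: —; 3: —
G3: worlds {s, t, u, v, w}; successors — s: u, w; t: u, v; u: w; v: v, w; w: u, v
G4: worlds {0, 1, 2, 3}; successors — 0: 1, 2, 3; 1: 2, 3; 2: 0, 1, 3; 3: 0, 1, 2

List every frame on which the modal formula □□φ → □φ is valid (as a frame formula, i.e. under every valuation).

Frame correspondent (Sahlqvist): ∀x ∀y (Rxy → ∃z (Rxz ∧ Rzy)) — i.e. density.
G1: satisfies the condition.
G2: fails — R13 but no z with R1z and Rz3.
G3: fails — Ruw but no z with Ruz and Rzw.
G4: satisfies the condition.

G1, G4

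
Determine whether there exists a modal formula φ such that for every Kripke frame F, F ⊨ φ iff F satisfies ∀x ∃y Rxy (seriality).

Definable; □p → ◇p defines it

The condition is seriality. A defining modal formula is □p → ◇p.
Suppose □p→◇p is valid. At any x set V(p)=W. Then □p at x, so ◇p at x, so x has a successor.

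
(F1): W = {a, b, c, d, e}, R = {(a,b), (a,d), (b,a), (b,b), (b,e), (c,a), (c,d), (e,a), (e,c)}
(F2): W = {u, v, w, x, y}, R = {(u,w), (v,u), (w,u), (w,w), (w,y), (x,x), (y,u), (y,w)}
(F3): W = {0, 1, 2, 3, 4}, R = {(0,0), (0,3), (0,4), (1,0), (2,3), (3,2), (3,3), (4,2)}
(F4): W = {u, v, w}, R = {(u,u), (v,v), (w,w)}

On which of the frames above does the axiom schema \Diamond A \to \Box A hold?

(F4)

The schema corresponds to partial functionality: \forall x \forall y \forall z (Rxy \wedge Rxz \to y = z).
(F1): fails — a sees both b and d.
(F2): fails — w sees both u and w.
(F3): fails — 0 sees both 0 and 3.
(F4): satisfies the condition.
Valid on: (F4).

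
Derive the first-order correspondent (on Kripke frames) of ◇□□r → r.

∀x ∀y (xRy → ∃w (yR²w ∧ x = w))

This is a Sahlqvist (Geach-type) schema ◇^1□^2r → □^0◇^0r.
Minimal-valuation argument: fix x; take any y with xR^1y and any z with xR^0z. Set V(r) to the set of worlds R-reachable from y in exactly 2 steps. Then □^2r holds at y, so the antecedent holds at x; validity forces ◇^0r at z, giving a w with zR^0w and yR^2w.
First-order correspondent: ∀x ∀y (xRy → ∃w (yR²w ∧ x = w)).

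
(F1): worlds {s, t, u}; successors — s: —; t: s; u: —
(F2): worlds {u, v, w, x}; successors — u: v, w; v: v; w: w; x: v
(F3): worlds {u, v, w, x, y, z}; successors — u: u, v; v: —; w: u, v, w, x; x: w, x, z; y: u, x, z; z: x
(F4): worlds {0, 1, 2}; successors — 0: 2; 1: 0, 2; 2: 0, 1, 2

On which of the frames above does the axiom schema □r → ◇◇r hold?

(F2), (F4)

Frame correspondent (Sahlqvist): ∀x ∃w (xRw ∧ xR²w) — i.e. a generalized confluence (Geach) condition.
(F1): fails — at s but no w with sRw and sR²w.
(F2): satisfies the condition.
(F3): fails — at v but no t with vRt and vR²t.
(F4): satisfies the condition.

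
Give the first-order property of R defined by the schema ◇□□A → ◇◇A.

This is a Sahlqvist (Geach-type) schema ◇^1□^2A → □^0◇^2A.
First-order correspondent: ∀x ∀y (xRy → ∃w (yR²w ∧ xR²w)).

∀x ∀y (xRy → ∃w (yR²w ∧ xR²w))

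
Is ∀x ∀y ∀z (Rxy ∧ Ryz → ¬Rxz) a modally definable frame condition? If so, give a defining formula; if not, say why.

Not modally definable

Modal frame validity is preserved under surjective bounded morphisms.
The 7-cycle (worlds s,t,u,v,w,x,y with s→t→u→v→w→x→y→s) is intransitive. Mapping every world to a single reflexive point • is a surjective bounded morphism; the reflexive point is not intransitive (R••∧R•• but R••).
So no modal formula (or set of formulas) defines exactly the intransitive frames.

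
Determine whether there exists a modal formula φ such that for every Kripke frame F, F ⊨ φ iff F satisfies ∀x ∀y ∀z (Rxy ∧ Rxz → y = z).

Yes: it is partial functionality, defined by the CD schema ◇q → □q.
Suppose ◇q→□q is valid. Take Rxy, Rxz and set V(q)={y}. Then ◇q at x, so □q at x, so q at z, i.e. z=y.

Definable; ◇q → □q defines it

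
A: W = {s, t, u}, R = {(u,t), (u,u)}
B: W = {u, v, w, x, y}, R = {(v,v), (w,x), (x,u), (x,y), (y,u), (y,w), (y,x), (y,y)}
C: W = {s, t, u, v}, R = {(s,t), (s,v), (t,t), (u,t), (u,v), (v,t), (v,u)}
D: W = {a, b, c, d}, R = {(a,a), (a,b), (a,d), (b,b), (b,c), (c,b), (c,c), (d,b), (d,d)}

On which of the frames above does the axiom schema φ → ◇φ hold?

Frame correspondent (Sahlqvist): ∀x Rxx — i.e. reflexivity.
A: fails — world s does not see itself.
B: fails — world u does not see itself.
C: fails — world s does not see itself.
D: satisfies the condition.

D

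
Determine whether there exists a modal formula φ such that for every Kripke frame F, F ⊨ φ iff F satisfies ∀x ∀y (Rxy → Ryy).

This is a Sahlqvist condition; the T□ axiom □(□q → q) defines it.
Suppose □(□q→q) is valid. Take Rxy and set V(q)={w : Ryw}. Then at y, □q holds; since □(□q→q) at x, □q→q at y, so q at y, i.e. Ryy.

Yes, by □(□q → q)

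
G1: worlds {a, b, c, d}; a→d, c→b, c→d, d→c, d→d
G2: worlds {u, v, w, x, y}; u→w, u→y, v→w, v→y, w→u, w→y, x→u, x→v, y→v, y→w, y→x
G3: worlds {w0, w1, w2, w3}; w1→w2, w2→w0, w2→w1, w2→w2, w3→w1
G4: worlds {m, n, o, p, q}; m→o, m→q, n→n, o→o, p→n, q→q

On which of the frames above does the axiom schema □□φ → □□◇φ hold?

This is the axiom for a generalized confluence (Geach) condition; its first-order frame correspondent is ∀x ∀z (xR²z → ∃w (xR²w ∧ zRw)).
G1: fails — dR²b but no w with dR²w and bRw.
G2: holds.
G3: fails — w1R²w0 but no w with w1R²w and w0Rw.
G4: holds.

G2, G4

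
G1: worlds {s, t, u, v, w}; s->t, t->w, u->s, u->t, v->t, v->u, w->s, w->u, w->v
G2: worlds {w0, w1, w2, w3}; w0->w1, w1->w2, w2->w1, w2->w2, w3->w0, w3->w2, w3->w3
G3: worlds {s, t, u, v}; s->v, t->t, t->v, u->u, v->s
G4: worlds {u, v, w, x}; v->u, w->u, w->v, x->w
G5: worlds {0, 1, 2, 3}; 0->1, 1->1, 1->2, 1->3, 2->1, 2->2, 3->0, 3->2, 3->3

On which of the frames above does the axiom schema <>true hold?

This is the axiom for seriality; its first-order frame correspondent is forall x exists y Rxy.
G1: condition met.
G2: condition met.
G3: condition met.
G4: fails — world u has no successor.
G5: condition met.

G1, G2, G3, G5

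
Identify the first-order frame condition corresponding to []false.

□⊥ is valid iff no world has any successor (otherwise □⊥ fails at any world with one).

emptiness of R: forall x forall y ~Rxy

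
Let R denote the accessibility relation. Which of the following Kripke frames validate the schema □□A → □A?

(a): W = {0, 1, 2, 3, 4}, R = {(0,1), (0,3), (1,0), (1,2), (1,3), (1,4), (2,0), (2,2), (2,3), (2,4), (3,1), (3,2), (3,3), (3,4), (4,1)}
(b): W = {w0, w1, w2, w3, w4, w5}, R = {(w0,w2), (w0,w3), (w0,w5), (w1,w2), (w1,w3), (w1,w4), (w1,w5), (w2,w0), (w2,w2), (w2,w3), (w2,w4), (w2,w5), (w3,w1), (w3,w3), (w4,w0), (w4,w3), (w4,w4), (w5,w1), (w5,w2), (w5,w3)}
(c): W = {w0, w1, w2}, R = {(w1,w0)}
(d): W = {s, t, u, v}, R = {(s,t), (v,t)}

The schema corresponds to density: ∀x ∀y (Rxy → ∃z (Rxz ∧ Rzy)).
(a): fails — R41 but no z with R4z and Rz1.
(b): condition met.
(c): fails — Rw1w0 but no z with Rw1z and Rzw0.
(d): fails — Rvt but no z with Rvz and Rzt.

(b)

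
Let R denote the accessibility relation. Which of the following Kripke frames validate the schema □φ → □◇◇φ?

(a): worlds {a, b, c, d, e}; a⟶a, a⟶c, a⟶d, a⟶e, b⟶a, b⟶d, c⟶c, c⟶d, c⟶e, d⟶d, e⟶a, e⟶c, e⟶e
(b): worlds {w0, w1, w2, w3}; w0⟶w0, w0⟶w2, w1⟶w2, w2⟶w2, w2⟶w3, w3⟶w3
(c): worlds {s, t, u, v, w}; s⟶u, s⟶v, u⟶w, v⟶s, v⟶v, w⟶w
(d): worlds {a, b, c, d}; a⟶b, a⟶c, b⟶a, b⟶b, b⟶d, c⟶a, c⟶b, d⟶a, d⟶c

This is the axiom for a generalized confluence (Geach) condition; its first-order frame correspondent is ∀x ∀z (xRz → ∃w (xRw ∧ zR²w)).
(a): holds.
(b): holds.
(c): fails — sRu but no w* with sRw* and uR²w*.
(d): holds.
Valid on: (a), (b), (d).

(a), (b), (d)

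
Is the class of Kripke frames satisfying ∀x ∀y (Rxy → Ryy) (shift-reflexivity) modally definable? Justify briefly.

The condition is shift-reflexivity. A defining modal formula is □(□p → p).

Yes — defined by □(□p → p)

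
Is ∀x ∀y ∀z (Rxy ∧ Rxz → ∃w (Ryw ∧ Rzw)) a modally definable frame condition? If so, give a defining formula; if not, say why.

The condition is convergence. A defining modal formula is ◇□r → □◇r.
Suppose ◇□r→□◇r is valid. Take Rxy, Rxz and set V(r)={w : Ryw}. Then □r at y so ◇□r at x, so □◇r at x, so ◇r at z, giving w with Rzw and Ryw.

Yes — defined by ◇□r → □◇r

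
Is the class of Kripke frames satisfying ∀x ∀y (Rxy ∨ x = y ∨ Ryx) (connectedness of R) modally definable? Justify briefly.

Any modally definable frame class is closed under disjoint unions.
Take 2 disjoint single-world reflexive frames: each is trivially connected, but their disjoint union has 2 worlds with no edge between distinct components, so it is not connected.
Hence connectedness of R is not modally definable.

No — not modally definable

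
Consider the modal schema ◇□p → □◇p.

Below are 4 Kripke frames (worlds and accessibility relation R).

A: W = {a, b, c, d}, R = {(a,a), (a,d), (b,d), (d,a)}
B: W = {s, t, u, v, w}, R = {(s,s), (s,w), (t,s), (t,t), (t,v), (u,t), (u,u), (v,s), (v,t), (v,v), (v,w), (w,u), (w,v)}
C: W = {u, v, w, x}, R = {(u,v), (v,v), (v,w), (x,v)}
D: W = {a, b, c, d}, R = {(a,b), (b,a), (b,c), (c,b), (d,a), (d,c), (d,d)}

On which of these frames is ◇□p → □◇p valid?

This is the axiom for convergence; its first-order frame correspondent is ∀x ∀y ∀z (Rxy ∧ Rxz → ∃w (Ryw ∧ Rzw)).
A: holds.
B: fails — Rsw and Rss but w and s have no common successor.
C: fails — Rvv and Rvw but v and w have no common successor.
D: fails — Rdc and Rdd but c and d have no common successor.

A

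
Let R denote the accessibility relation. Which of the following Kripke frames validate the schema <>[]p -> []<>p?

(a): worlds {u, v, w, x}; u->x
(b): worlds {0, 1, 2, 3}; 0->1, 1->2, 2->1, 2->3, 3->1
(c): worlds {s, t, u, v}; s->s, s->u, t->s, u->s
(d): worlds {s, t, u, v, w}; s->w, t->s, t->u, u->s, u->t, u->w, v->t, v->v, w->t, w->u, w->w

Frame correspondent (Sahlqvist): forall x forall y forall z (Rxy & Rxz -> exists w (Ryw & Rzw)) — i.e. convergence.
(a): fails — Rux and Rux but x and x have no common successor.
(b): fails — R23 and R21 but 3 and 1 have no common successor.
(c): ✓.
(d): fails — Rut and Rus but t and s have no common successor.
Valid on: (c).

(c)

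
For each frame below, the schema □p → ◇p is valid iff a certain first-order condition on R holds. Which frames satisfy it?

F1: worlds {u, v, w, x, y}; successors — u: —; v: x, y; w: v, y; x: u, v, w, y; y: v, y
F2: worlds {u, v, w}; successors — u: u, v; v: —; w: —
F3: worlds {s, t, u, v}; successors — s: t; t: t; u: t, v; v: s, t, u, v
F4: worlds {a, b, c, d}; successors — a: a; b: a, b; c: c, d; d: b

This is the axiom for seriality; its first-order frame correspondent is ∀x ∃y Rxy.
F1: fails — world u has no successor.
F2: fails — world v has no successor.
F3: satisfies the condition.
F4: satisfies the condition.
Valid on: F3, F4.

F3, F4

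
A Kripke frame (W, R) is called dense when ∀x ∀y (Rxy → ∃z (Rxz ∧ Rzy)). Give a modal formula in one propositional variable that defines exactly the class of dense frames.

□□ψ → □ψ

This is density; the standard corresponding axiom is C4: □□ψ → □ψ.
Suppose □□ψ→□ψ is valid. Take Rxy and set V(ψ)={w : xR²w}. Then □□ψ at x, so □ψ at x, so ψ at y, i.e. ∃z(Rxz∧Rzy).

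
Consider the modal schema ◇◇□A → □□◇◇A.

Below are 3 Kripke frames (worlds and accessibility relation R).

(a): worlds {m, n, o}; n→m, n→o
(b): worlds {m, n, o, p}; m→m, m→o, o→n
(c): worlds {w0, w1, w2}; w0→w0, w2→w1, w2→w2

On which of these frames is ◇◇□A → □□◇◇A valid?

This is the axiom for a generalized confluence (Geach) condition; its first-order frame correspondent is ∀x ∀y ∀z ((xR²y ∧ xR²z) → ∃w (yRw ∧ zR²w)).
(a): condition met.
(b): fails — mR²m, mR²n but no w with mRw and nR²w.
(c): fails — w2R²w1, w2R²w1 but no w with w1Rw and w1R²w.
Valid on: (a).

(a)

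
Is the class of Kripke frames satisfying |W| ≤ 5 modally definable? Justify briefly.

If a class were modally definable it would be closed under disjoint unions (Goldblatt–Thomason).
Any modal formula valid on each of 6 disjoint one-world frames is valid on their disjoint union (validity is preserved under disjoint unions). Each one-world frame has |W|=1≤5, but the union has |W|=6.
So the class is not modally definable.

No — not modally definable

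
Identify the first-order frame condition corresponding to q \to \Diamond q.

This schema is equivalent to the T axiom □q → q.
It corresponds to reflexivity: \forall x Rxx.

reflexivity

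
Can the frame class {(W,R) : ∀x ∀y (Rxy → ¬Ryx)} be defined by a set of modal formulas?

No

If a class were modally definable it would be closed under surjective bounded morphisms (Goldblatt–Thomason).
The 4-cycle (worlds a,b,c,d with a→b→c→d→a) is asymmetric. Mapping every world to a single reflexive point • is a surjective bounded morphism, and the reflexive point is not asymmetric (R•• but asymmetry requires ¬R••).
Hence asymmetry is not modally definable.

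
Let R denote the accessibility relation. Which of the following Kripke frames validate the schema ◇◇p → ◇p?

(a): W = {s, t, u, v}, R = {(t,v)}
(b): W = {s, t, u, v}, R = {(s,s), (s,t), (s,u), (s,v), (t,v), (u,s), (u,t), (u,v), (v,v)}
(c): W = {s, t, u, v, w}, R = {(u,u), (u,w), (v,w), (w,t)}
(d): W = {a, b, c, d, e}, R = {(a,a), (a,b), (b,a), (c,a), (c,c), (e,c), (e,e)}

(a)

The schema corresponds to transitivity: ∀x ∀y ∀z (Rxy ∧ Ryz → Rxz).
(a): condition met.
(b): fails — Rus and Rsu but not Ruu.
(c): fails — Rvw and Rwt but not Rvt.
(d): fails — Rec and Rca but not Rea.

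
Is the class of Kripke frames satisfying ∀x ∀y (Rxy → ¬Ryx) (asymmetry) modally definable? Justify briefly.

Any modally definable frame class is closed under surjective bounded morphisms.
The 4-cycle (worlds s,t,u,v with s→t→u→v→s) is asymmetric. Mapping every world to a single reflexive point • is a surjective bounded morphism, and the reflexive point is not asymmetric (R•• but asymmetry requires ¬R••).
Hence asymmetry is not modally definable.

Not modally definable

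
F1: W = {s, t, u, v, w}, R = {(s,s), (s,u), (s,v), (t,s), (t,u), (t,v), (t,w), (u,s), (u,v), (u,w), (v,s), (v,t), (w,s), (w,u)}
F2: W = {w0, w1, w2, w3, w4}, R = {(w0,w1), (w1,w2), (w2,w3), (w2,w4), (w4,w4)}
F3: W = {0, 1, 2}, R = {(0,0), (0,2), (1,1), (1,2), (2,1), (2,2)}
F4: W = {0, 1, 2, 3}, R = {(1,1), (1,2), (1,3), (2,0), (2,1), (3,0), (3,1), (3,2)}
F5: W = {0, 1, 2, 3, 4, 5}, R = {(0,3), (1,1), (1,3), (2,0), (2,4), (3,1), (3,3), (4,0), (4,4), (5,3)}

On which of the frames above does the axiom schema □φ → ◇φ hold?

F1, F3, F5

Frame correspondent (Sahlqvist): ∀x ∃y Rxy — i.e. seriality.
F1: satisfies the condition.
F2: fails — world w3 has no successor.
F3: satisfies the condition.
F4: fails — world 0 has no successor.
F5: satisfies the condition.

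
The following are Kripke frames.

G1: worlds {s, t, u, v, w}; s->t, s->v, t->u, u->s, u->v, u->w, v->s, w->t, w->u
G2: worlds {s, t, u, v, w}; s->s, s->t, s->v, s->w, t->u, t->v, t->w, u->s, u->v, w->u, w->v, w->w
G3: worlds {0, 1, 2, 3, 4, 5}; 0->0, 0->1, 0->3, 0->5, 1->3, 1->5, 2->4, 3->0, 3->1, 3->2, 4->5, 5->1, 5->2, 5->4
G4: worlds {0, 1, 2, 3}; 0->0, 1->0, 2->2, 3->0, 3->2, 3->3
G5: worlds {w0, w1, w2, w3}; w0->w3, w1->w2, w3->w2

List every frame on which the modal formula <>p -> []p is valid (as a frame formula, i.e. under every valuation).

G5

This is the axiom for partial functionality; its first-order frame correspondent is forall x forall y forall z (Rxy & Rxz -> y = z).
G1: fails — s sees both t and v.
G2: fails — s sees both s and t.
G3: fails — 0 sees both 0 and 1.
G4: fails — 3 sees both 0 and 2.
G5: satisfies the condition.
Valid on: G5.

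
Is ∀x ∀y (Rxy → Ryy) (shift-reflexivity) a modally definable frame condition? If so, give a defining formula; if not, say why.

The condition is shift-reflexivity. A defining modal formula is □(□r → r).

Definable; □(□r → r) defines it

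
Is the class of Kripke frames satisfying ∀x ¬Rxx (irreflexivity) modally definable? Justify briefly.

Not modally definable

Modal frame validity is preserved under surjective bounded morphisms.
The 3-cycle (worlds a,b,c with a→b→c→a) is irreflexive, and the map sending every world to a single reflexive point • is a surjective bounded morphism (forth: every edge maps to (•,•); back: every world has a successor). So any modal formula valid on the 3-cycle is also valid on the reflexive point, which is not irreflexive.
So the class is not modally definable.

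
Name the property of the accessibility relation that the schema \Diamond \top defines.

◇⊤ holds at w iff w has a successor, so frame-validity of ◇⊤ is exactly seriality. Equivalently via □r → ◇r:
Suppose □r→◇r is valid. At any x set V(r)=W. Then □r at x, so ◇r at x, so x has a successor.

Seriality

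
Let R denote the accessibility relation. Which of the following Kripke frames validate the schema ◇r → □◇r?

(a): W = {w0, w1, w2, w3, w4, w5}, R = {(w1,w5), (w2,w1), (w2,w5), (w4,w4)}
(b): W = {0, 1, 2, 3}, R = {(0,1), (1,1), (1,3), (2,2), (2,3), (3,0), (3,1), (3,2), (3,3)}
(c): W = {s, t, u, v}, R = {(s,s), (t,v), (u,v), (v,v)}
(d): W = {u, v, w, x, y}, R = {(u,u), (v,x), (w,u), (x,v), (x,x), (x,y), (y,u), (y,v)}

(c)

Frame correspondent (Sahlqvist): ∀x ∀y ∀z (Rxy ∧ Rxz → Ryz) — i.e. the Euclidean property.
(a): fails — Rw1w5 and Rw1w5 but not Rw5w5.
(b): fails — R32 and R31 but not R21.
(c): holds.
(d): fails — Rxy and Rxx but not Ryx.
Valid on: (c).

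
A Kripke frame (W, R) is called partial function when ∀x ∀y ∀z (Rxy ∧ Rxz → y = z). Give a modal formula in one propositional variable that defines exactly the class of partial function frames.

This is partial functionality; the standard corresponding axiom is CD: ◇r → □r.
Suppose ◇r→□r is valid. Take Rxy, Rxz and set V(r)={y}. Then ◇r at x, so □r at x, so r at z, i.e. z=y.

◇r → □r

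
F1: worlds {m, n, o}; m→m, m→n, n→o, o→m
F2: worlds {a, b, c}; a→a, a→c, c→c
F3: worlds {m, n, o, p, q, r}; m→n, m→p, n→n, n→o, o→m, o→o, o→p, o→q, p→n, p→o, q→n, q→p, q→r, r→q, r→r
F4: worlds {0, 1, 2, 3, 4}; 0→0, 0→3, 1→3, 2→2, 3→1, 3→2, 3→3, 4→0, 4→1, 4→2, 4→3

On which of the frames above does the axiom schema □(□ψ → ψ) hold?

The schema corresponds to shift-reflexivity: ∀x ∀y (Rxy → Ryy).
F1: fails — Rno but not Roo.
F2: holds.
F3: fails — Rom but not Rmm.
F4: fails — R31 but not R11.
Valid on: F2.

F2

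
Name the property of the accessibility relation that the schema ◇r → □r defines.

partial functionality: ∀x ∀y ∀z (Rxy ∧ Rxz → y = z)

Suppose ◇r→□r is valid. Take Rxy, Rxz and set V(r)={y}. Then ◇r at x, so □r at x, so r at z, i.e. z=y.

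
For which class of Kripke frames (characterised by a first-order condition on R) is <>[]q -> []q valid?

The Euclidean property

Replacing q by ¬q and contraposing gives the equivalent schema ◇q → □◇q.
Suppose ◇q→□◇q is valid. Take Rxy, Rxz and set V(q)={y}. Then ◇q at x, so □◇q at x, so ◇q at z, so some w with Rzw has q; w=y, i.e. Rzy. By symmetry of the argument, Ryz.
The converse is a direct semantic check.
So the correspondent is the Euclidean property.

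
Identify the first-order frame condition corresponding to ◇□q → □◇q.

Suppose ◇□q→□◇q is valid. Take Rxy, Rxz and set V(q)={w : Ryw}. Then □q at y so ◇□q at x, so □◇q at x, so ◇q at z, giving w with Rzw and Ryw.

convergence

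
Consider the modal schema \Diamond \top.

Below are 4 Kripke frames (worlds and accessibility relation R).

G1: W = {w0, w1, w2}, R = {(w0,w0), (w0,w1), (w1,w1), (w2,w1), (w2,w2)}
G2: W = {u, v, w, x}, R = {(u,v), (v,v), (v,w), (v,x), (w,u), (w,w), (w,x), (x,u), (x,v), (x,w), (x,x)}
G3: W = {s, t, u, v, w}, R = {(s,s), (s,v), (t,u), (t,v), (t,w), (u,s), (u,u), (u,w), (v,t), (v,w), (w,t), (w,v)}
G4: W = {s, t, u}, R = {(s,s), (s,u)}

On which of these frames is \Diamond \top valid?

G1, G2, G3

The schema corresponds to seriality: \forall x \exists y Rxy.
G1: ✓.
G2: ✓.
G3: ✓.
G4: fails — world t has no successor.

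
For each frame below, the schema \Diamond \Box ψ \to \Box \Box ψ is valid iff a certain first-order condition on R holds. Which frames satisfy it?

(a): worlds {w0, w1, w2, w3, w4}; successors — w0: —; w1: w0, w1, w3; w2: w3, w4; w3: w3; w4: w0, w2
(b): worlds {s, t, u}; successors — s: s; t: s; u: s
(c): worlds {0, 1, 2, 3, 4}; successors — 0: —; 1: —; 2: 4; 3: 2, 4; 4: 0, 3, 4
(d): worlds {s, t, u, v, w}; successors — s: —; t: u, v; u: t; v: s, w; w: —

The schema corresponds to a generalized confluence (Geach) condition: \forall x \forall y \forall z ((xRy \wedge x R^2 z) \to \exists w (yRw \wedge z = w)).
(a): fails — w1Rw0, w1R²w0 but no w with w0Rw and w0=w.
(b): holds.
(c): fails — 3R2, 3R²0 but no w with 2Rw and 0=w.
(d): fails — tRu, tR²s but no w* with uRw* and s=w*.
Valid on: (b).

(b)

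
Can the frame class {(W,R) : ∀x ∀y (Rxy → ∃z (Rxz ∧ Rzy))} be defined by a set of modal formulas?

Yes — defined by □□r → □r

This is a Sahlqvist condition; the C4 axiom □□r → □r defines it.
Suppose □□r→□r is valid. Take Rxy and set V(r)={w : xR²w}. Then □□r at x, so □r at x, so r at y, i.e. ∃z(Rxz∧Rzy).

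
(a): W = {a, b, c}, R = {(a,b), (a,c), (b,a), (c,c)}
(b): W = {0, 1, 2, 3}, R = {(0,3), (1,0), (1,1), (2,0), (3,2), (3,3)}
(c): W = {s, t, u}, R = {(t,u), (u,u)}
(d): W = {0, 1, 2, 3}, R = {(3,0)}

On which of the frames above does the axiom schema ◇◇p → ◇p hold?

Frame correspondent (Sahlqvist): ∀x ∀y ∀z (Rxy ∧ Ryz → Rxz) — i.e. transitivity.
(a): fails — Rab and Rba but not Raa.
(b): fails — R10 and R03 but not R13.
(c): condition met.
(d): condition met.
Valid on: (c), (d).

(c), (d)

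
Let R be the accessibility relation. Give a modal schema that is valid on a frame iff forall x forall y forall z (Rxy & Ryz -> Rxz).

The condition is transitivity. The 4 schema □s → □□s defines it.
Suppose □s→□□s is valid. Take Rxy, Ryz and set V(s)={w : Rxw}. Then □s at x, so □□s at x, so □s at y, so s at z, i.e. Rxz.

□s → □□s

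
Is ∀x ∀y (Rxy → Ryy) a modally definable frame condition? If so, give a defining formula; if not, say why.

Yes — defined by □(□p → p)

This is a Sahlqvist condition; the T□ axiom □(□p → p) defines it.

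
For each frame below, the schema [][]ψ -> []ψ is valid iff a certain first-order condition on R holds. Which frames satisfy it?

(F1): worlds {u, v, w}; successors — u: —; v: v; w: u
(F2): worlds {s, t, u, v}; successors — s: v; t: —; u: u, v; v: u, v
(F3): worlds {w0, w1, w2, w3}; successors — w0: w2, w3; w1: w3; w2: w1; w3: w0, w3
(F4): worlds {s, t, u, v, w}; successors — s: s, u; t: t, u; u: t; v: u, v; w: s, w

(F2), (F4)

The schema corresponds to density: forall x forall y (Rxy -> exists z (Rxz & Rzy)).
(F1): fails — Rwu but no z with Rwz and Rzu.
(F2): ✓.
(F3): fails — Rw0w2 but no z with Rw0z and Rzw2.
(F4): ✓.
Valid on: (F2), (F4).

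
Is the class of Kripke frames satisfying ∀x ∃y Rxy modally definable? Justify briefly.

This is a Sahlqvist condition; the D axiom □q → ◇q defines it.

Definable; □q → ◇q defines it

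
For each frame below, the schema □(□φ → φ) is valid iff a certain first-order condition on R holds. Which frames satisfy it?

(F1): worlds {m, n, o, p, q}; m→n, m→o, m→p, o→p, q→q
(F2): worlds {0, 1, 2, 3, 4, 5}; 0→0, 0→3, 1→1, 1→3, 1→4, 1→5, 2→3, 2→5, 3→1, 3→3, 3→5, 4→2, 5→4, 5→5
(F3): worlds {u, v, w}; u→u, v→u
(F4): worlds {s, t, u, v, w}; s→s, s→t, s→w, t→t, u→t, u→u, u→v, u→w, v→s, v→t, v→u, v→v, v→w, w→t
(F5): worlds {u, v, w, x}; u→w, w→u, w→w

The schema corresponds to shift-reflexivity: ∀x ∀y (Rxy → Ryy).
(F1): fails — Rop but not Rpp.
(F2): fails — R14 but not R44.
(F3): satisfies the condition.
(F4): fails — Ruw but not Rww.
(F5): fails — Rwu but not Ruu.

(F3)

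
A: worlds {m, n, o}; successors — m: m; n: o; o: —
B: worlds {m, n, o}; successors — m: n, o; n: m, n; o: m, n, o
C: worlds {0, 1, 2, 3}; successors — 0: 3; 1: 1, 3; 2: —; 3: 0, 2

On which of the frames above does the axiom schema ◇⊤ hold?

B

The schema corresponds to seriality: ∀x ∃y Rxy.
A: fails — world o has no successor.
B: ✓.
C: fails — world 2 has no successor.
Valid on: B.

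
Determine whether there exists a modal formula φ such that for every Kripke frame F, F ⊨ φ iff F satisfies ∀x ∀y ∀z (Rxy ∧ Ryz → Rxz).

The condition is transitivity. A defining modal formula is □p → □□p.
Suppose □p→□□p is valid. Take Rxy, Ryz and set V(p)={w : Rxw}. Then □p at x, so □□p at x, so □p at y, so p at z, i.e. Rxz.

Yes, by □p → □□p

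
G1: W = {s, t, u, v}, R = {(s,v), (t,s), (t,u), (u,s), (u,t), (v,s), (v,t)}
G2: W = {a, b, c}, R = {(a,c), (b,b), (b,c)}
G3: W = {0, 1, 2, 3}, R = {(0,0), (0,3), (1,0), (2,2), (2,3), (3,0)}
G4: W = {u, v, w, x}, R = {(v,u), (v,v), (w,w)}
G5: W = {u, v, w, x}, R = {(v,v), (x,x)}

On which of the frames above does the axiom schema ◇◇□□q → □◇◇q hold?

Frame correspondent (Sahlqvist): ∀x ∀y ∀z ((xR²y ∧ xRz) → ∃w (yR²w ∧ zR²w)) — i.e. a generalized confluence (Geach) condition.
G1: condition met.
G2: fails — bR²b, bRc but no w with bR²w and cR²w.
G3: condition met.
G4: fails — vR²u, vRu but no t with uR²t and uR²t.
G5: condition met.
Valid on: G1, G3, G5.

G1, G3, G5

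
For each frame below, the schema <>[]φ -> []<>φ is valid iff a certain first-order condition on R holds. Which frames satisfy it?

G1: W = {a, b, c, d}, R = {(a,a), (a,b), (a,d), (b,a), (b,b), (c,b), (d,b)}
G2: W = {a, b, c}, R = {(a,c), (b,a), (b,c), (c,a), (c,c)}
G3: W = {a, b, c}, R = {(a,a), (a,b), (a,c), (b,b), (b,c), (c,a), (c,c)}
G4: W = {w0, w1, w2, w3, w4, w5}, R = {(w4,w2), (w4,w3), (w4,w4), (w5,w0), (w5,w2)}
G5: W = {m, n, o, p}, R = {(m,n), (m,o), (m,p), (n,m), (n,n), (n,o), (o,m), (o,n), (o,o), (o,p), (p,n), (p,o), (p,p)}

G1, G2, G3, G5

The schema corresponds to convergence: forall x forall y forall z (Rxy & Rxz -> exists w (Ryw & Rzw)).
G1: holds.
G2: holds.
G3: holds.
G4: fails — Rw4w4 and Rw4w2 but w4 and w2 have no common successor.
G5: holds.
Valid on: G1, G2, G3, G5.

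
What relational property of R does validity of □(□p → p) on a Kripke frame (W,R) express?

shift-reflexivity: ∀x ∀y (Rxy → Ryy)

Suppose □(□p→p) is valid. Take Rxy and set V(p)={w : Ryw}. Then at y, □p holds; since □(□p→p) at x, □p→p at y, so p at y, i.e. Ryy.
Conversely, on a frame with shift-reflexivity the schema holds at every world under every valuation.
So the correspondent is shift-reflexivity.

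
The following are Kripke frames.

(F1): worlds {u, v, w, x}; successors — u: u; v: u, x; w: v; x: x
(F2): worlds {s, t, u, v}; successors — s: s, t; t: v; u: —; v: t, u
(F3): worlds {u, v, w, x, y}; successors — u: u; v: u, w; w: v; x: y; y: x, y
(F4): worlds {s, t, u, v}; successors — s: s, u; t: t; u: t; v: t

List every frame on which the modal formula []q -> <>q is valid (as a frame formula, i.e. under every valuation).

This is the axiom for seriality; its first-order frame correspondent is forall x exists y Rxy.
(F1): holds.
(F2): fails — world u has no successor.
(F3): holds.
(F4): holds.
Valid on: (F1), (F3), (F4).

(F1), (F3), (F4)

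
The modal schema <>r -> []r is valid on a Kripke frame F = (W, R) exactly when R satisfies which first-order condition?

Partial functionality

This is the CD axiom.
It corresponds to partial functionality: forall x forall y forall z (Rxy & Rxz -> y = z).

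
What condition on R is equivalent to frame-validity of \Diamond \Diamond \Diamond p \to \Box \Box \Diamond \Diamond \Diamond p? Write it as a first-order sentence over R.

This is a Sahlqvist (Geach-type) schema ◇^3□^0p → □^2◇^3p.
Minimal-valuation argument: fix x; take any y with xR^3y and any z with xR^2z. Set V(p) to the set of worlds R-reachable from y in exactly 0 steps. Then □^0p holds at y, so the antecedent holds at x; validity forces ◇^3p at z, giving a w with zR^3w and yR^0w.
First-order correspondent: \forall x \forall y \forall z ((x R^3 y \wedge x R^2 z) \to \exists w (y = w \wedge z R^3 w)).

\forall x \forall y \forall z ((x R^3 y \wedge x R^2 z) \to \exists w (y = w \wedge z R^3 w))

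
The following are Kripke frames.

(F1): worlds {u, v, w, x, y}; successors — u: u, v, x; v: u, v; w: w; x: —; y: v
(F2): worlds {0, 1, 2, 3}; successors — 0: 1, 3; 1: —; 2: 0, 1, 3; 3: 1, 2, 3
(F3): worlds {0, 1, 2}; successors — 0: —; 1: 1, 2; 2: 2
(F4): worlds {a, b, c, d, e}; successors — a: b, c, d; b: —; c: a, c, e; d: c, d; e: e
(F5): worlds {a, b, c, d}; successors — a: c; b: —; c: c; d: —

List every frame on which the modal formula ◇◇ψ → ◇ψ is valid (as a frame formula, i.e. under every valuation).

(F3), (F5)

The schema corresponds to transitivity: ∀x ∀y ∀z (Rxy ∧ Ryz → Rxz).
(F1): fails — Rvu and Rux but not Rvx.
(F2): fails — R32 and R20 but not R30.
(F3): holds.
(F4): fails — Rdc and Rce but not Rde.
(F5): holds.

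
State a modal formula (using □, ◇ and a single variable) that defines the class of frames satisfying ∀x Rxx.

□r → r

A defining formula is □r → r (the T axiom).
Suppose □r→r is valid. At any x set V(r)={w : Rxw}. Then □r holds at x, so r holds at x, i.e. Rxx.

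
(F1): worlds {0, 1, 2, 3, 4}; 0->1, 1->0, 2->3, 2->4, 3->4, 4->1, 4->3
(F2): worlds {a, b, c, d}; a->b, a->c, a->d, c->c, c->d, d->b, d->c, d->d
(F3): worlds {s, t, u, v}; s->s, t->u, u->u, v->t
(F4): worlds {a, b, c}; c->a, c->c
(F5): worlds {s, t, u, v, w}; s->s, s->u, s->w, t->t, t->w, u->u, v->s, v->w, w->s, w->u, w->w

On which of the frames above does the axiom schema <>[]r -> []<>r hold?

Frame correspondent (Sahlqvist): forall x forall y forall z (Rxy & Rxz -> exists w (Ryw & Rzw)) — i.e. convergence.
(F1): fails — R23 and R24 but 3 and 4 have no common successor.
(F2): fails — Rab and Rab but b and b have no common successor.
(F3): holds.
(F4): fails — Rca and Rca but a and a have no common successor.
(F5): holds.
Valid on: (F3), (F5).

(F3), (F5)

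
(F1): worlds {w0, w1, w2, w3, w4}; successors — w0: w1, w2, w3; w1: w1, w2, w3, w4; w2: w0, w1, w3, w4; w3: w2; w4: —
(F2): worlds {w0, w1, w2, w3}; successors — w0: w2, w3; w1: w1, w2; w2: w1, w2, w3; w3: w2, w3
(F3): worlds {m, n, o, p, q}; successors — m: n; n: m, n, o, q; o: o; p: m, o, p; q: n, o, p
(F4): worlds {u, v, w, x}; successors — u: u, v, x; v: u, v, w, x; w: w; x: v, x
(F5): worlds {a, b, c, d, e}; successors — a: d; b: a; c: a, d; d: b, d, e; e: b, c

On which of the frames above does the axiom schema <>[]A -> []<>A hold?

(F2)

This is the axiom for convergence; its first-order frame correspondent is forall x forall y forall z (Rxy & Rxz -> exists w (Ryw & Rzw)).
(F1): fails — Rw0w2 and Rw0w3 but w2 and w3 have no common successor.
(F2): holds.
(F3): fails — Rno and Rnm but o and m have no common successor.
(F4): fails — Rvw and Rvu but w and u have no common successor.
(F5): fails — Rdd and Rdb but d and b have no common successor.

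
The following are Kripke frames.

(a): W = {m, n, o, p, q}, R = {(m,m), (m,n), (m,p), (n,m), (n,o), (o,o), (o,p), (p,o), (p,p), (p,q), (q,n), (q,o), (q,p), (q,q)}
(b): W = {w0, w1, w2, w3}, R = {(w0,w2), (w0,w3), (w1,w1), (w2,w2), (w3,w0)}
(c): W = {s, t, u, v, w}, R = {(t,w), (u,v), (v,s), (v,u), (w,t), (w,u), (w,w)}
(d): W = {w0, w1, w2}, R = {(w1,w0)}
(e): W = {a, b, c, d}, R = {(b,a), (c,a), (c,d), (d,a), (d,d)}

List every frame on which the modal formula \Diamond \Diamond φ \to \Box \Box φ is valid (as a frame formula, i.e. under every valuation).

Frame correspondent (Sahlqvist): \forall x \forall y \forall z ((x R^2 y \wedge x R^2 z) \to \exists w (y = w \wedge z = w)) — i.e. a generalized confluence (Geach) condition.
(a): fails — mR²m, mR²n but m ≠ n.
(b): fails — w0R²w0, w0R²w2 but w0 ≠ w2.
(c): fails — tR²t, tR²u but t ≠ u.
(d): condition met.
(e): fails — cR²a, cR²d but a ≠ d.

(d)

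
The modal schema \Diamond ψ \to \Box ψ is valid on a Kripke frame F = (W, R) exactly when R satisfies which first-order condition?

Suppose ◇ψ→□ψ is valid. Take Rxy, Rxz and set V(ψ)={y}. Then ◇ψ at x, so □ψ at x, so ψ at z, i.e. z=y.

Partial functionality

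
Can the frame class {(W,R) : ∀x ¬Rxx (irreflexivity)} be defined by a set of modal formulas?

No — not modally definable

If a class were modally definable it would be closed under surjective bounded morphisms (Goldblatt–Thomason).
The 2-cycle (worlds a,b with a→b→a) is irreflexive, and the map sending every world to a single reflexive point • is a surjective bounded morphism (forth: every edge maps to (•,•); back: every world has a successor). So any modal formula valid on the 2-cycle is also valid on the reflexive point, which is not irreflexive.
So the class is not modally definable.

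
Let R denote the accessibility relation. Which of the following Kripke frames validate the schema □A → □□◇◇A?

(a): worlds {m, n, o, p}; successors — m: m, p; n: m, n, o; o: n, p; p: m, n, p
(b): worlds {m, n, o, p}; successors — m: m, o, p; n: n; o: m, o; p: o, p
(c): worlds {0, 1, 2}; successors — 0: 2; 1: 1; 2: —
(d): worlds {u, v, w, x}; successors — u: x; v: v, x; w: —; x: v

(a), (b), (c), (d)

Frame correspondent (Sahlqvist): ∀x ∀z (xR²z → ∃w (xRw ∧ zR²w)) — i.e. a generalized confluence (Geach) condition.
(a): satisfies the condition.
(b): satisfies the condition.
(c): satisfies the condition.
(d): satisfies the condition.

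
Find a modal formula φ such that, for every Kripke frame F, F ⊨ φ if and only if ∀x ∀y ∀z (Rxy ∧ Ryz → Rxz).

This is transitivity; the standard corresponding axiom is 4: □ψ → □□ψ.
Suppose □ψ→□□ψ is valid. Take Rxy, Ryz and set V(ψ)={w : Rxw}. Then □ψ at x, so □□ψ at x, so □ψ at y, so ψ at z, i.e. Rxz.

□ψ → □□ψ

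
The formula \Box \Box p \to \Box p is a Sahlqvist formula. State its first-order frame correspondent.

Density

Suppose □□p→□p is valid. Take Rxy and set V(p)={w : xR²w}. Then □□p at x, so □p at x, so p at y, i.e. ∃z(Rxz∧Rzy).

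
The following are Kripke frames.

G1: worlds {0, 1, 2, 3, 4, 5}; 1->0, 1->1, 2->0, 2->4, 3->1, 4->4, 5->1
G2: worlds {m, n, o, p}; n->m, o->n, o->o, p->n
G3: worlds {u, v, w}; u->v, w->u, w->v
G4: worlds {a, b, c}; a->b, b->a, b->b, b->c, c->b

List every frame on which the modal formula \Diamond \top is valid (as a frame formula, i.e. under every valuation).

G4

This is the axiom for seriality; its first-order frame correspondent is \forall x \exists y Rxy.
G1: fails — world 0 has no successor.
G2: fails — world m has no successor.
G3: fails — world v has no successor.
G4: ✓.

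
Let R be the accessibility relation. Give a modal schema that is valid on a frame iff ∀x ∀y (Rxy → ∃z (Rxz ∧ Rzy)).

The condition is density. The C4 schema □□s → □s defines it.
Suppose □□s→□s is valid. Take Rxy and set V(s)={w : xR²w}. Then □□s at x, so □s at x, so s at y, i.e. ∃z(Rxz∧Rzy).

□□s → □s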